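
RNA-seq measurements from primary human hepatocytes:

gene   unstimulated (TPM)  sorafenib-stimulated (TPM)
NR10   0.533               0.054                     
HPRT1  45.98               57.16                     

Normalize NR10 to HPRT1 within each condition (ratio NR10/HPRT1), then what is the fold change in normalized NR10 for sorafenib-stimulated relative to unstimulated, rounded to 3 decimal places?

0.081

NR10/HPRT1 (unstimulated) = 0.533 / 45.98 = 0.011592
NR10/HPRT1 (sorafenib-stimulated) = 0.054 / 57.16 = 0.00094472
Fold change = 0.00094472 / 0.011592 = 0.0815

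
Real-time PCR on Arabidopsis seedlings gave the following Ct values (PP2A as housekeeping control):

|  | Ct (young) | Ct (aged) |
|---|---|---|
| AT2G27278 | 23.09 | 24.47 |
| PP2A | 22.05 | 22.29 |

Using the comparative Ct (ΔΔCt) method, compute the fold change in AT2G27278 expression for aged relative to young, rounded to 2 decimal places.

0.45

ΔCt(young) = 23.090 − 22.050 = 1.040
ΔCt(aged) = 24.470 − 22.290 = 2.180
ΔΔCt = 2.180 − 1.040 = 1.140
Fold change = 2^(−1.140) = 0.454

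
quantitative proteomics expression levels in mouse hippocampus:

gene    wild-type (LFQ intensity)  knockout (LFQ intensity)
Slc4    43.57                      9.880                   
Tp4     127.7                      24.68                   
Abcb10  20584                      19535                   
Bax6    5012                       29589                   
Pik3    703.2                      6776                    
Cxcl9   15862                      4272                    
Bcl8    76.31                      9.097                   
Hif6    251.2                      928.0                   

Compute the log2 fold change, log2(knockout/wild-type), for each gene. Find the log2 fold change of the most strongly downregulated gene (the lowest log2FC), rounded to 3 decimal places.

-3.068

log2(9.880/43.57) = -2.141  (Slc4)
log2(24.68/127.7) = -2.371  (Tp4)
log2(19535/20584) = -0.075  (Abcb10)
log2(29589/5012) = 2.562  (Bax6)
log2(6776/703.2) = 3.268  (Pik3)
log2(4272/15862) = -1.893  (Cxcl9)
log2(9.097/76.31) = -3.068  (Bcl8)
log2(928.0/251.2) = 1.885  (Hif6)
Bcl8 is most strongly downregulated.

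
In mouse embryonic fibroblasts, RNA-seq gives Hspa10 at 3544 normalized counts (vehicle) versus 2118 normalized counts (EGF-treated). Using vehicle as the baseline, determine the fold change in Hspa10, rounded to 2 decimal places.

0.60

Fold change = 2118 / 3544 = 0.598
Hspa10 is downregulated.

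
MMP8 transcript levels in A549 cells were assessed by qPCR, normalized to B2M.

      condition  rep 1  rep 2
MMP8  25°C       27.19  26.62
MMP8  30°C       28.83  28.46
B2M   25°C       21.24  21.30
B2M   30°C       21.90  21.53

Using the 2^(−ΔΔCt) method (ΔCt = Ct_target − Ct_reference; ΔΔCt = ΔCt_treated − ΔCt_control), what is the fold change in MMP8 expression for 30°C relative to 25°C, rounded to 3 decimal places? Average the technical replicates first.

0.408

Mean Ct: MMP8 25°C 26.905; MMP8 30°C 28.645; B2M 25°C 21.270; B2M 30°C 21.715
ΔCt(25°C) = 26.905 − 21.270 = 5.635
ΔCt(30°C) = 28.645 − 21.715 = 6.930
ΔΔCt = 6.930 − 5.635 = 1.295
Fold change = 2^(−1.295) = 0.4075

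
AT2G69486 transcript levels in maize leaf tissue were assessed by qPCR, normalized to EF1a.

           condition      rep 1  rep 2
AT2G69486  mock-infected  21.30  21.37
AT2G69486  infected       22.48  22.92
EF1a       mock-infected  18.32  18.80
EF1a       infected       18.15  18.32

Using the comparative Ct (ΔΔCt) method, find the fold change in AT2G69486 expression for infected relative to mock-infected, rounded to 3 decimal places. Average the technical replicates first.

0.310

Mean Ct: AT2G69486 mock-infected 21.335; AT2G69486 infected 22.700; EF1a mock-infected 18.560; EF1a infected 18.235
ΔCt(mock-infected) = 21.335 − 18.560 = 2.775
ΔCt(infected) = 22.700 − 18.235 = 4.465
ΔΔCt = 4.465 − 2.775 = 1.690
Fold change = 2^(−1.690) = 0.3099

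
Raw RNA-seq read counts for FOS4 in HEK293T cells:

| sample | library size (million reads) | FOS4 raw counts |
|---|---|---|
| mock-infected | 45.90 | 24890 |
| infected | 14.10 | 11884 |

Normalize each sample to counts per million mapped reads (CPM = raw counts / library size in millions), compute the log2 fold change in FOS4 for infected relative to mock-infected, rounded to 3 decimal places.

CPM(mock-infected) = 24890 / 45.90 = 542.2658
CPM(infected) = 11884 / 14.10 = 842.8369
Fold change = 842.8369 / 542.2658 = 1.55429
log2(1.55429) = 0.6363

0.636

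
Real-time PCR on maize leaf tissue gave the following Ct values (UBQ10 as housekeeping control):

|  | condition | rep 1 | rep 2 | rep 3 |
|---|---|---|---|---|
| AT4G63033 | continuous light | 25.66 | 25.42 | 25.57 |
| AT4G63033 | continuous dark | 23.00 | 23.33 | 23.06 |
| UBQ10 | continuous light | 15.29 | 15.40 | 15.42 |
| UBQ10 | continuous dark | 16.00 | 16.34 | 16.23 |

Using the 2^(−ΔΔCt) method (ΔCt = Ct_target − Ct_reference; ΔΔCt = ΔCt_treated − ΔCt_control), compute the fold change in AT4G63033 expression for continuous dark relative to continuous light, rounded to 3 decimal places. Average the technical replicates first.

Mean Ct: AT4G63033 continuous light 25.550; AT4G63033 continuous dark 23.130; UBQ10 continuous light 15.370; UBQ10 continuous dark 16.190
ΔCt(continuous light) = 25.550 − 15.370 = 10.180
ΔCt(continuous dark) = 23.130 − 16.190 = 6.940
ΔΔCt = 6.940 − 10.180 = -3.240
Fold change = 2^(−(-3.240)) = 2^3.240 = 9.4479

9.448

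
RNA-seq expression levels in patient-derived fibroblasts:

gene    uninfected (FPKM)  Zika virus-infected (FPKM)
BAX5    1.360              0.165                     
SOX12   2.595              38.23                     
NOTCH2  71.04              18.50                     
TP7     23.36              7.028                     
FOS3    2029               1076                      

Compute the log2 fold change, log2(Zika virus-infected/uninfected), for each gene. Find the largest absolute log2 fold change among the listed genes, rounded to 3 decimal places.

3.881

log2(0.165/1.360) = -3.043  (BAX5)
log2(38.23/2.595) = 3.881  (SOX12)
log2(18.50/71.04) = -1.941  (NOTCH2)
log2(7.028/23.36) = -1.733  (TP7)
log2(1076/2029) = -0.915  (FOS3)
The largest magnitude belongs to SOX12.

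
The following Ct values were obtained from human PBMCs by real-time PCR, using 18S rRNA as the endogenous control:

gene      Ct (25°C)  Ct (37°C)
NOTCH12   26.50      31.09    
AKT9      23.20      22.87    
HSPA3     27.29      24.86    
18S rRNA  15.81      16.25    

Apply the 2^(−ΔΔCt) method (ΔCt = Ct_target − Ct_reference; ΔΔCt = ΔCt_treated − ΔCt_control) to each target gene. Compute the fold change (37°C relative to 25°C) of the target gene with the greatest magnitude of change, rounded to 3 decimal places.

NOTCH12: ΔΔCt = (31.09−16.25) − (26.50−15.81) = 14.84 − 10.69 = 4.15; fold change = 2^-4.15 = 0.056
AKT9: ΔΔCt = (22.87−16.25) − (23.20−15.81) = 6.62 − 7.39 = -0.77; fold change = 2^0.77 = 1.705
HSPA3: ΔΔCt = (24.86−16.25) − (27.29−15.81) = 8.61 − 11.48 = -2.87; fold change = 2^2.87 = 7.311
NOTCH12 has the largest |ΔΔCt| = 4.15.

0.056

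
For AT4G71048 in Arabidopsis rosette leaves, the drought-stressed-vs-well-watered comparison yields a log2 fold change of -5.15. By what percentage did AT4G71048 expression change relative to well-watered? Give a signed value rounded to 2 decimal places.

-97.18%

Fold change = 2^(-5.15) = 0.0282
Percent change = (FC − 1) × 100% = (0.0282 − 1) × 100 = -97.18%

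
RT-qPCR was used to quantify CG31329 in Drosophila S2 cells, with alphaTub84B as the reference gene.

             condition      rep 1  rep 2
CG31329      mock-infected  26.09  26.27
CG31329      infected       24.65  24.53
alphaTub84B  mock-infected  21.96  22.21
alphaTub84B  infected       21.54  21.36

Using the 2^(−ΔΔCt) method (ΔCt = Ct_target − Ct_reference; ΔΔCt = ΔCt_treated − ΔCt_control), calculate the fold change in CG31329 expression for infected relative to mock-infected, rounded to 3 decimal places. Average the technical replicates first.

1.939

Mean Ct: CG31329 mock-infected 26.180; CG31329 infected 24.590; alphaTub84B mock-infected 22.085; alphaTub84B infected 21.450
ΔCt(mock-infected) = 26.180 − 22.085 = 4.095
ΔCt(infected) = 24.590 − 21.450 = 3.140
ΔΔCt = 3.140 − 4.095 = -0.955
Fold change = 2^(−(-0.955)) = 2^0.955 = 1.9386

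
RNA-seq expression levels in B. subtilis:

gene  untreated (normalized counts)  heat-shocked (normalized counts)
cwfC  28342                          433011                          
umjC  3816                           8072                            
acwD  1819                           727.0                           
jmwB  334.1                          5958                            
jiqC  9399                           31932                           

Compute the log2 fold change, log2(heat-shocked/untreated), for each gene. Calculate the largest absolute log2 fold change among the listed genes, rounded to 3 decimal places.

log2(433011/28342) = 3.933  (cwfC)
log2(8072/3816) = 1.081  (umjC)
log2(727.0/1819) = -1.323  (acwD)
log2(5958/334.1) = 4.156  (jmwB)
log2(31932/9399) = 1.764  (jiqC)
The largest magnitude belongs to jmwB.

4.156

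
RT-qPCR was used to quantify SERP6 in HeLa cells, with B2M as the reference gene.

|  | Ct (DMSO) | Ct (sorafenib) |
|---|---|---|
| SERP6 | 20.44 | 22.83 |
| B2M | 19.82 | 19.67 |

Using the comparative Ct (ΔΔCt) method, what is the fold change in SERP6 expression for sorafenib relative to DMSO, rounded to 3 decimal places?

ΔCt(DMSO) = 20.440 − 19.820 = 0.620
ΔCt(sorafenib) = 22.830 − 19.670 = 3.160
ΔΔCt = 3.160 − 0.620 = 2.540
Fold change = 2^(−2.540) = 0.1719

0.172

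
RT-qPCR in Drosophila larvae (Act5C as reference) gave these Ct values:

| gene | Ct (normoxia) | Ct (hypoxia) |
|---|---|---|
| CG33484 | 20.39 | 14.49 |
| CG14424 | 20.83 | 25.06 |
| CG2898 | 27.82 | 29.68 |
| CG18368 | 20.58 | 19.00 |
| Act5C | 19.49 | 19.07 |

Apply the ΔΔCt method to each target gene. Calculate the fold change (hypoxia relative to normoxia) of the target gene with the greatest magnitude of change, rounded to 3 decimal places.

44.632

CG33484: ΔΔCt = (14.49−19.07) − (20.39−19.49) = -4.58 − 0.90 = -5.48; fold change = 2^5.48 = 44.632
CG14424: ΔΔCt = (25.06−19.07) − (20.83−19.49) = 5.99 − 1.34 = 4.65; fold change = 2^-4.65 = 0.040
CG2898: ΔΔCt = (29.68−19.07) − (27.82−19.49) = 10.61 − 8.33 = 2.28; fold change = 2^-2.28 = 0.206
CG18368: ΔΔCt = (19.00−19.07) − (20.58−19.49) = -0.07 − 1.09 = -1.16; fold change = 2^1.16 = 2.235
CG33484 has the largest |ΔΔCt| = 5.48.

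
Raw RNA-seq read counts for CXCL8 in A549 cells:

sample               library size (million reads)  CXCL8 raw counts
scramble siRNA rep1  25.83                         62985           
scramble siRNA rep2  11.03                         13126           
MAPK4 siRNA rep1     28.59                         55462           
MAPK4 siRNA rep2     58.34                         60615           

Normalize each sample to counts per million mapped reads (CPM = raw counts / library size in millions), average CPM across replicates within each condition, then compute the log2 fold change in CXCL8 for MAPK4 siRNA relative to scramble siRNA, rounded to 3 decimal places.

CPM(scramble siRNA rep1) = 62985 / 25.83 = 2438.4437
CPM(scramble siRNA rep2) = 13126 / 11.03 = 1190.0272
CPM(MAPK4 siRNA rep1) = 55462 / 28.59 = 1939.9091
CPM(MAPK4 siRNA rep2) = 60615 / 58.34 = 1038.9955
mean CPM(scramble siRNA) = 1814.2354; mean CPM(MAPK4 siRNA) = 1489.4523
Fold change = 1489.4523 / 1814.2354 = 0.82098
log2(0.82098) = -0.2846

-0.285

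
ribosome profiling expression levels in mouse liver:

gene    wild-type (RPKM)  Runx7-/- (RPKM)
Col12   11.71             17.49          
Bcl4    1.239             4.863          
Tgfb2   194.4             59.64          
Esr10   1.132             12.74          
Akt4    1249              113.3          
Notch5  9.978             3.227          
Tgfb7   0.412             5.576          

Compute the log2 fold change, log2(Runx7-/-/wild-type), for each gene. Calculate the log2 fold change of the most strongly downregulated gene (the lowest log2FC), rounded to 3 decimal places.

log2(17.49/11.71) = 0.579  (Col12)
log2(4.863/1.239) = 1.973  (Bcl4)
log2(59.64/194.4) = -1.705  (Tgfb2)
log2(12.74/1.132) = 3.492  (Esr10)
log2(113.3/1249) = -3.463  (Akt4)
log2(3.227/9.978) = -1.629  (Notch5)
log2(5.576/0.412) = 3.759  (Tgfb7)
Akt4 is most strongly downregulated.

-3.463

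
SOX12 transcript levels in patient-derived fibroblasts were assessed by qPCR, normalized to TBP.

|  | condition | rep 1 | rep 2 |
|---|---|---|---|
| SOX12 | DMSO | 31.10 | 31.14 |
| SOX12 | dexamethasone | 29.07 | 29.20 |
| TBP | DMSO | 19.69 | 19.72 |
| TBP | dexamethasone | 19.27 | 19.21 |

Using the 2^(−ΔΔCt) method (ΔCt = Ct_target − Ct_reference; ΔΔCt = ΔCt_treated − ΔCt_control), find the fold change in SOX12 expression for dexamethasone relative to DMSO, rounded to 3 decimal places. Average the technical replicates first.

Mean Ct: SOX12 DMSO 31.120; SOX12 dexamethasone 29.135; TBP DMSO 19.705; TBP dexamethasone 19.240
ΔCt(DMSO) = 31.120 − 19.705 = 11.415
ΔCt(dexamethasone) = 29.135 − 19.240 = 9.895
ΔΔCt = 9.895 − 11.415 = -1.520
Fold change = 2^(−(-1.520)) = 2^1.520 = 2.8679

2.868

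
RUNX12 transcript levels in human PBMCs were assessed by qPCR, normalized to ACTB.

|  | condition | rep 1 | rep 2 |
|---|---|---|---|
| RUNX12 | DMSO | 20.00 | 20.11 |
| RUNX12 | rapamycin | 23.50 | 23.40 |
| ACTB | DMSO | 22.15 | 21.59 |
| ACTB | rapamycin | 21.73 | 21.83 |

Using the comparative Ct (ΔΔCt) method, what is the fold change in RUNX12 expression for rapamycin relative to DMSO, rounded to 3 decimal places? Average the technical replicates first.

0.089

Mean Ct: RUNX12 DMSO 20.055; RUNX12 rapamycin 23.450; ACTB DMSO 21.870; ACTB rapamycin 21.780
ΔCt(DMSO) = 20.055 − 21.870 = -1.815
ΔCt(rapamycin) = 23.450 − 21.780 = 1.670
ΔΔCt = 1.670 − (-1.815) = 3.485
Fold change = 2^(−3.485) = 0.0893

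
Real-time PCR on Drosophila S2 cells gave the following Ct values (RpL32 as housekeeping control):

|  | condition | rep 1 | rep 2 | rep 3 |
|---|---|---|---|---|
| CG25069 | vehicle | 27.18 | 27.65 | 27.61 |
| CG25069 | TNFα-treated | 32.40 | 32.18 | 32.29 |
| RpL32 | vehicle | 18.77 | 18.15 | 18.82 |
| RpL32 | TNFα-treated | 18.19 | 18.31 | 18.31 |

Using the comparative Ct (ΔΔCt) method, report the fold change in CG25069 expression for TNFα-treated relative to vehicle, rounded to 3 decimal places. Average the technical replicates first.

Mean Ct: CG25069 vehicle 27.480; CG25069 TNFα-treated 32.290; RpL32 vehicle 18.580; RpL32 TNFα-treated 18.270
ΔCt(vehicle) = 27.480 − 18.580 = 8.900
ΔCt(TNFα-treated) = 32.290 − 18.270 = 14.020
ΔΔCt = 14.020 − 8.900 = 5.120
Fold change = 2^(−5.120) = 0.0288

0.029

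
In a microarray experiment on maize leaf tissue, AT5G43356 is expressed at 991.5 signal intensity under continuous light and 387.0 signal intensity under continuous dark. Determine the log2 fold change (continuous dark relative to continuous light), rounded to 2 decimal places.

-1.36

Fold change = 387.0 / 991.5 = 0.3903
log2(0.3903) = -1.357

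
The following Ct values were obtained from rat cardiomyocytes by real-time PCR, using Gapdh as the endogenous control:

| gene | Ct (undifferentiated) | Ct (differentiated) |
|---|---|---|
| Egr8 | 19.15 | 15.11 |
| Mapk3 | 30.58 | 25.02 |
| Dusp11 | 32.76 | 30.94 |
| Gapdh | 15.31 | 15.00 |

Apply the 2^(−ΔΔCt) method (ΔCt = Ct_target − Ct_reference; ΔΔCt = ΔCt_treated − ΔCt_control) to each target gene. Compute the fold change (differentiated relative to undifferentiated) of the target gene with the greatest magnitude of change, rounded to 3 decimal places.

Egr8: ΔΔCt = (15.11−15.00) − (19.15−15.31) = 0.11 − 3.84 = -3.73; fold change = 2^3.73 = 13.269
Mapk3: ΔΔCt = (25.02−15.00) − (30.58−15.31) = 10.02 − 15.27 = -5.25; fold change = 2^5.25 = 38.055
Dusp11: ΔΔCt = (30.94−15.00) − (32.76−15.31) = 15.94 − 17.45 = -1.51; fold change = 2^1.51 = 2.848
Mapk3 has the largest |ΔΔCt| = 5.25.

38.055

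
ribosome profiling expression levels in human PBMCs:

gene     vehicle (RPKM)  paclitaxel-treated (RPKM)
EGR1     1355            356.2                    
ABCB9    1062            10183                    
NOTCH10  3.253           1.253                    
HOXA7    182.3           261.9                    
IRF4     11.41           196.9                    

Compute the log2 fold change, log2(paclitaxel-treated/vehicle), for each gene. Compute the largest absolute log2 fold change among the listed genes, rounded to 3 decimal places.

log2(356.2/1355) = -1.928  (EGR1)
log2(10183/1062) = 3.261  (ABCB9)
log2(1.253/3.253) = -1.376  (NOTCH10)
log2(261.9/182.3) = 0.523  (HOXA7)
log2(196.9/11.41) = 4.109  (IRF4)
The largest magnitude belongs to IRF4.

4.109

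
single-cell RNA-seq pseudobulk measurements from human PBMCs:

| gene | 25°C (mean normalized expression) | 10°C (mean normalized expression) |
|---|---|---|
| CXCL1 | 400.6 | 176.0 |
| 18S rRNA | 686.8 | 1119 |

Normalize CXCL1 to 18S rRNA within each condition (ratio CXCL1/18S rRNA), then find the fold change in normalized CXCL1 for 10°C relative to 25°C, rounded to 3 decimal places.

CXCL1/18S rRNA (25°C) = 400.6 / 686.8 = 0.58328
CXCL1/18S rRNA (10°C) = 176.0 / 1119 = 0.15728
Fold change = 0.15728 / 0.58328 = 0.2697

0.270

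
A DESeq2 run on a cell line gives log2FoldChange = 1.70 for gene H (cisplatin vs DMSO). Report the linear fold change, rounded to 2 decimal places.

3.25

Fold change = 2^(1.70) = 3.249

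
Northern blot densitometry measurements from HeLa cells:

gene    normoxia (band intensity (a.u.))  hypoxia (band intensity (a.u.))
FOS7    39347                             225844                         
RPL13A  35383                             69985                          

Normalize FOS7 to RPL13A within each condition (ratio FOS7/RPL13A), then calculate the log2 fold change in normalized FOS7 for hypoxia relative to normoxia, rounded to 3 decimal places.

FOS7/RPL13A (normoxia) = 39347 / 35383 = 1.112
FOS7/RPL13A (hypoxia) = 225844 / 69985 = 3.227
Fold change = 3.227 / 1.112 = 2.9019
log2(2.9019) = 1.5370

1.537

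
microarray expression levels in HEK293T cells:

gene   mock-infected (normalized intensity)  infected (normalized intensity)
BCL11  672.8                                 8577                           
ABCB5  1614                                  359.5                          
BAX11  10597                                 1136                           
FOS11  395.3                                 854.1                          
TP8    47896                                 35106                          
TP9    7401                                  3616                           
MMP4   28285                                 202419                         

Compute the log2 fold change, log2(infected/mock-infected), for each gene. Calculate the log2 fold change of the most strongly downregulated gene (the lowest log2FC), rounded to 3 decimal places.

-3.222

log2(8577/672.8) = 3.672  (BCL11)
log2(359.5/1614) = -2.167  (ABCB5)
log2(1136/10597) = -3.222  (BAX11)
log2(854.1/395.3) = 1.111  (FOS11)
log2(35106/47896) = -0.448  (TP8)
log2(3616/7401) = -1.033  (TP9)
log2(202419/28285) = 2.839  (MMP4)
BAX11 is most strongly downregulated.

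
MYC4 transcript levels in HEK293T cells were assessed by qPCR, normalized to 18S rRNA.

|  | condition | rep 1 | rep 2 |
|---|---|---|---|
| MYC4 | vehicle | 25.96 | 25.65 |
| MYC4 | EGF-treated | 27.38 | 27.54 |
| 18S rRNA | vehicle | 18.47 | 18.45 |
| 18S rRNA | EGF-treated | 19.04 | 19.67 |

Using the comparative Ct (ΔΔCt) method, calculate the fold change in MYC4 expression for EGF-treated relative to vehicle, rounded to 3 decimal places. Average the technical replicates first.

0.590

Mean Ct: MYC4 vehicle 25.805; MYC4 EGF-treated 27.460; 18S rRNA vehicle 18.460; 18S rRNA EGF-treated 19.355
ΔCt(vehicle) = 25.805 − 18.460 = 7.345
ΔCt(EGF-treated) = 27.460 − 19.355 = 8.105
ΔΔCt = 8.105 − 7.345 = 0.760
Fold change = 2^(−0.760) = 0.5905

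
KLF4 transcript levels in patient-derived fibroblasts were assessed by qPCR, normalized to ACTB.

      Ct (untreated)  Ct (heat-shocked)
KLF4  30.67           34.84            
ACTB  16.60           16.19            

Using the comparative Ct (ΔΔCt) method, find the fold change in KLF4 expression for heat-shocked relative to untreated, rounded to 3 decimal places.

ΔCt(untreated) = 30.670 − 16.600 = 14.070
ΔCt(heat-shocked) = 34.840 − 16.190 = 18.650
ΔΔCt = 18.650 − 14.070 = 4.580
Fold change = 2^(−4.580) = 0.0418

0.042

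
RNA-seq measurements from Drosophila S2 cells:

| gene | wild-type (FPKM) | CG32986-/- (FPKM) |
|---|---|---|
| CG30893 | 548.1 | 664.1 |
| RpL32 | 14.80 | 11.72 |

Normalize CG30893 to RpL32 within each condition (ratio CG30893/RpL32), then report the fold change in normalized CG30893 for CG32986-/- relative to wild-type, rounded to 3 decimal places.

1.530

CG30893/RpL32 (wild-type) = 548.1 / 14.80 = 37.034
CG30893/RpL32 (CG32986-/-) = 664.1 / 11.72 = 56.664
Fold change = 56.664 / 37.034 = 1.5301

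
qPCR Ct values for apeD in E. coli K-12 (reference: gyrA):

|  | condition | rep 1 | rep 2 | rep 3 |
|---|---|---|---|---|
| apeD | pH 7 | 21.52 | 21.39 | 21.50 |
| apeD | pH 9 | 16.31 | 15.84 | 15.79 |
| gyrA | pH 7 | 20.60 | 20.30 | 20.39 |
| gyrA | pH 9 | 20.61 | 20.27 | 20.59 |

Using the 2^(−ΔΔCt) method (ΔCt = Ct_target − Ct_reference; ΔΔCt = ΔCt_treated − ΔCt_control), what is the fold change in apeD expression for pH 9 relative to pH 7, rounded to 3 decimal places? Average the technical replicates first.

46.851

Mean Ct: apeD pH 7 21.470; apeD pH 9 15.980; gyrA pH 7 20.430; gyrA pH 9 20.490
ΔCt(pH 7) = 21.470 − 20.430 = 1.040
ΔCt(pH 9) = 15.980 − 20.490 = -4.510
ΔΔCt = -4.510 − 1.040 = -5.550
Fold change = 2^(−(-5.550)) = 2^5.550 = 46.8507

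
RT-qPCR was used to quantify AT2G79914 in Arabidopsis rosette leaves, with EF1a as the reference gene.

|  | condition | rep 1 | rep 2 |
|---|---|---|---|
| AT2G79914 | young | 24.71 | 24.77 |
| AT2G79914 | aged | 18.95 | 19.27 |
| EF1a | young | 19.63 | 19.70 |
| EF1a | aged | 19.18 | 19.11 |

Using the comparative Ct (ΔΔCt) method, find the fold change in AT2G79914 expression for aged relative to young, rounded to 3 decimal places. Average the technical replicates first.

34.535

Mean Ct: AT2G79914 young 24.740; AT2G79914 aged 19.110; EF1a young 19.665; EF1a aged 19.145
ΔCt(young) = 24.740 − 19.665 = 5.075
ΔCt(aged) = 19.110 − 19.145 = -0.035
ΔΔCt = -0.035 − 5.075 = -5.110
Fold change = 2^(−(-5.110)) = 2^5.110 = 34.5353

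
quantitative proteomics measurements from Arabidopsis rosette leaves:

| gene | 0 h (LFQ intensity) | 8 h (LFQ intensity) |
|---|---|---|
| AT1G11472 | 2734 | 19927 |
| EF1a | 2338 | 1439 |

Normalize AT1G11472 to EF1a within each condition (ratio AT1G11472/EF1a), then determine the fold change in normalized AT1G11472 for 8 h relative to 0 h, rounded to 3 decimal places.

11.842

AT1G11472/EF1a (0 h) = 2734 / 2338 = 1.1694
AT1G11472/EF1a (8 h) = 19927 / 1439 = 13.848
Fold change = 13.848 / 1.1694 = 11.8421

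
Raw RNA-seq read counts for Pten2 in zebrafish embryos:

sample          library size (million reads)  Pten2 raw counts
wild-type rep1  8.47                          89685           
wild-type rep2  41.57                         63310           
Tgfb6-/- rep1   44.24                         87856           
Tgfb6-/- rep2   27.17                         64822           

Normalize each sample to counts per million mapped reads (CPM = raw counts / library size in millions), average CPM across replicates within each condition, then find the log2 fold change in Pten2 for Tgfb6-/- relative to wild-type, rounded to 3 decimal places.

-1.470

CPM(wild-type rep1) = 89685 / 8.47 = 10588.5478
CPM(wild-type rep2) = 63310 / 41.57 = 1522.9733
CPM(Tgfb6-/- rep1) = 87856 / 44.24 = 1985.8951
CPM(Tgfb6-/- rep2) = 64822 / 27.17 = 2385.7932
mean CPM(wild-type) = 6055.7606; mean CPM(Tgfb6-/-) = 2185.8441
Fold change = 2185.8441 / 6055.7606 = 0.36095
log2(0.36095) = -1.4701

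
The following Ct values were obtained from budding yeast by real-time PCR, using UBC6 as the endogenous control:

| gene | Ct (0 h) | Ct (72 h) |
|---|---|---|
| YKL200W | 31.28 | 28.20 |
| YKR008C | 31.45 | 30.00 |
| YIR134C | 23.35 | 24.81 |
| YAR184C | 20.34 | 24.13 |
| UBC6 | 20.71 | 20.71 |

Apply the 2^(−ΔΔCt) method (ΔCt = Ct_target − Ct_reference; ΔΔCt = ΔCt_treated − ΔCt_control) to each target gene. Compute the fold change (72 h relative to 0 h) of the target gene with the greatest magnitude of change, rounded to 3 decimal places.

YKL200W: ΔΔCt = (28.20−20.71) − (31.28−20.71) = 7.49 − 10.57 = -3.08; fold change = 2^3.08 = 8.456
YKR008C: ΔΔCt = (30.00−20.71) − (31.45−20.71) = 9.29 − 10.74 = -1.45; fold change = 2^1.45 = 2.732
YIR134C: ΔΔCt = (24.81−20.71) − (23.35−20.71) = 4.10 − 2.64 = 1.46; fold change = 2^-1.46 = 0.363
YAR184C: ΔΔCt = (24.13−20.71) − (20.34−20.71) = 3.42 − (-0.37) = 3.79; fold change = 2^-3.79 = 0.072
YAR184C has the largest |ΔΔCt| = 3.79.

0.072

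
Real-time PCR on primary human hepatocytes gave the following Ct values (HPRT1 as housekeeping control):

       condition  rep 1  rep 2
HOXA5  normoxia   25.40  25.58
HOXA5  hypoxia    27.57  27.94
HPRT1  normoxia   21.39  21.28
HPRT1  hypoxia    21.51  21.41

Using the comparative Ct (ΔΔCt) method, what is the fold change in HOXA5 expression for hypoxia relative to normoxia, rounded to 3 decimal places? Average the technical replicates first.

0.227

Mean Ct: HOXA5 normoxia 25.490; HOXA5 hypoxia 27.755; HPRT1 normoxia 21.335; HPRT1 hypoxia 21.460
ΔCt(normoxia) = 25.490 − 21.335 = 4.155
ΔCt(hypoxia) = 27.755 − 21.460 = 6.295
ΔΔCt = 6.295 − 4.155 = 2.140
Fold change = 2^(−2.140) = 0.2269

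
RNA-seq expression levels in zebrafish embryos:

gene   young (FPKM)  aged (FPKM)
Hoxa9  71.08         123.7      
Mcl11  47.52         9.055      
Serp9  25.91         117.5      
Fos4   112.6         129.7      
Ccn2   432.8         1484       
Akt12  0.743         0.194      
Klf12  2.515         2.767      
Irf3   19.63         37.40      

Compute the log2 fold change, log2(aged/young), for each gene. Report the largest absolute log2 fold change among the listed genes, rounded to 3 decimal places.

log2(123.7/71.08) = 0.799  (Hoxa9)
log2(9.055/47.52) = -2.392  (Mcl11)
log2(117.5/25.91) = 2.181  (Serp9)
log2(129.7/112.6) = 0.204  (Fos4)
log2(1484/432.8) = 1.778  (Ccn2)
log2(0.194/0.743) = -1.937  (Akt12)
log2(2.767/2.515) = 0.138  (Klf12)
log2(37.40/19.63) = 0.930  (Irf3)
The largest magnitude belongs to Mcl11.

2.392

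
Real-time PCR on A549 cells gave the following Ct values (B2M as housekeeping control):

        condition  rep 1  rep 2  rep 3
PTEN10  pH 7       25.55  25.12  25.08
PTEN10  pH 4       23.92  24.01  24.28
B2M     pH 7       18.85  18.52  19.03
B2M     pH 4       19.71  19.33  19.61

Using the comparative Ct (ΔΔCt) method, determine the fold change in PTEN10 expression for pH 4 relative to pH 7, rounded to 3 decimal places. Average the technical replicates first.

Mean Ct: PTEN10 pH 7 25.250; PTEN10 pH 4 24.070; B2M pH 7 18.800; B2M pH 4 19.550
ΔCt(pH 7) = 25.250 − 18.800 = 6.450
ΔCt(pH 4) = 24.070 − 19.550 = 4.520
ΔΔCt = 4.520 − 6.450 = -1.930
Fold change = 2^(−(-1.930)) = 2^1.930 = 3.8106

3.811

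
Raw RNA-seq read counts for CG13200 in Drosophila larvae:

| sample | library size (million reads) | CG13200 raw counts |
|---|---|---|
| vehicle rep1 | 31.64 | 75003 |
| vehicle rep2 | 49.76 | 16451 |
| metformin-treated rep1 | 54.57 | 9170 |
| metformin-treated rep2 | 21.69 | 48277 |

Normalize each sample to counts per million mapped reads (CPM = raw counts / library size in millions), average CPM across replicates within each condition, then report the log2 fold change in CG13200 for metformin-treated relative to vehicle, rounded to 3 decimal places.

CPM(vehicle rep1) = 75003 / 31.64 = 2370.5120
CPM(vehicle rep2) = 16451 / 49.76 = 330.6069
CPM(metformin-treated rep1) = 9170 / 54.57 = 168.0410
CPM(metformin-treated rep2) = 48277 / 21.69 = 2225.7722
mean CPM(vehicle) = 1350.5595; mean CPM(metformin-treated) = 1196.9066
Fold change = 1196.9066 / 1350.5595 = 0.88623
log2(0.88623) = -0.1742

-0.174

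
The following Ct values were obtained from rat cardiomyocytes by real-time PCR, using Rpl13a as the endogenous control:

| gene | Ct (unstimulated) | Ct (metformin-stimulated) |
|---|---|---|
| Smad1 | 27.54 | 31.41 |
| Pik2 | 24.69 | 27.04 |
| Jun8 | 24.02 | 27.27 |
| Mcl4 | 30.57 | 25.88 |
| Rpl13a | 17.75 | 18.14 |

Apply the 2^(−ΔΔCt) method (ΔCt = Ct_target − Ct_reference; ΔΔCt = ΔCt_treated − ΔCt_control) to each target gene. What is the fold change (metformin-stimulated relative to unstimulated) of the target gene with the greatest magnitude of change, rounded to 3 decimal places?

Smad1: ΔΔCt = (31.41−18.14) − (27.54−17.75) = 13.27 − 9.79 = 3.48; fold change = 2^-3.48 = 0.090
Pik2: ΔΔCt = (27.04−18.14) − (24.69−17.75) = 8.90 − 6.94 = 1.96; fold change = 2^-1.96 = 0.257
Jun8: ΔΔCt = (27.27−18.14) − (24.02−17.75) = 9.13 − 6.27 = 2.86; fold change = 2^-2.86 = 0.138
Mcl4: ΔΔCt = (25.88−18.14) − (30.57−17.75) = 7.74 − 12.82 = -5.08; fold change = 2^5.08 = 33.825
Mcl4 has the largest |ΔΔCt| = 5.08.

33.825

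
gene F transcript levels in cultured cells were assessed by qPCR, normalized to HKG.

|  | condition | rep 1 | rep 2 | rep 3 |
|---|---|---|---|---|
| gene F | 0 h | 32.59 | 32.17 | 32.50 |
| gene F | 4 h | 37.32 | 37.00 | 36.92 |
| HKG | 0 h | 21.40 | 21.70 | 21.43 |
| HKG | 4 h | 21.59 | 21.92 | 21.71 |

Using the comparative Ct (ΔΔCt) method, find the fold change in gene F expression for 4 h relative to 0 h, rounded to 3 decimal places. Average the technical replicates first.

Mean Ct: gene F 0 h 32.420; gene F 4 h 37.080; HKG 0 h 21.510; HKG 4 h 21.740
ΔCt(0 h) = 32.420 − 21.510 = 10.910
ΔCt(4 h) = 37.080 − 21.740 = 15.340
ΔΔCt = 15.340 − 10.910 = 4.430
Fold change = 2^(−4.430) = 0.0464

0.046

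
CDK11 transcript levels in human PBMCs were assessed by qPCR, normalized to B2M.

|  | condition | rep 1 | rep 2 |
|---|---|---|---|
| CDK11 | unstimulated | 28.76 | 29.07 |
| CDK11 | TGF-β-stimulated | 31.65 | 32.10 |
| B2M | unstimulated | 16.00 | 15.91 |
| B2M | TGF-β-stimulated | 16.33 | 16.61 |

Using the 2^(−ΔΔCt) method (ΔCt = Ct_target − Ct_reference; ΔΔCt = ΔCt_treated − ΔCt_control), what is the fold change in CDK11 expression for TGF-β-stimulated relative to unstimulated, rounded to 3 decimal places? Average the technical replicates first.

Mean Ct: CDK11 unstimulated 28.915; CDK11 TGF-β-stimulated 31.875; B2M unstimulated 15.955; B2M TGF-β-stimulated 16.470
ΔCt(unstimulated) = 28.915 − 15.955 = 12.960
ΔCt(TGF-β-stimulated) = 31.875 − 16.470 = 15.405
ΔΔCt = 15.405 − 12.960 = 2.445
Fold change = 2^(−2.445) = 0.1836

0.184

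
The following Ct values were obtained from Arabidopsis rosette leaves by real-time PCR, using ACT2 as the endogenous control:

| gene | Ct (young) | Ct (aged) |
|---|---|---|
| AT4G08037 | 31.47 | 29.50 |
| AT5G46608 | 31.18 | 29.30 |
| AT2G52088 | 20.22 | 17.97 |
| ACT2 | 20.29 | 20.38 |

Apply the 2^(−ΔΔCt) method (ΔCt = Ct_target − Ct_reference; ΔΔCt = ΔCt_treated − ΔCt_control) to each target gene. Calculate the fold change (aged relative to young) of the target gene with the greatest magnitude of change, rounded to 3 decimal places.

5.063

AT4G08037: ΔΔCt = (29.50−20.38) − (31.47−20.29) = 9.12 − 11.18 = -2.06; fold change = 2^2.06 = 4.170
AT5G46608: ΔΔCt = (29.30−20.38) − (31.18−20.29) = 8.92 − 10.89 = -1.97; fold change = 2^1.97 = 3.918
AT2G52088: ΔΔCt = (17.97−20.38) − (20.22−20.29) = -2.41 − (-0.07) = -2.34; fold change = 2^2.34 = 5.063
AT2G52088 has the largest |ΔΔCt| = 2.34.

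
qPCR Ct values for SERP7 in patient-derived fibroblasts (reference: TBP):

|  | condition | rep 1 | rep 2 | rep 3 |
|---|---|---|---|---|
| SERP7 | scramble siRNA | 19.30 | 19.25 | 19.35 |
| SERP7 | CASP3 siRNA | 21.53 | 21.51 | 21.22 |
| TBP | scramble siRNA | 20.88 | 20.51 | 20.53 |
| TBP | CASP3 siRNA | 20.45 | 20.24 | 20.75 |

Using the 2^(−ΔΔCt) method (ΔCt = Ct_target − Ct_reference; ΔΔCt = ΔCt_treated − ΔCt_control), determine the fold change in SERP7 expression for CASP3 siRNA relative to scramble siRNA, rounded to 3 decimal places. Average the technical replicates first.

0.206

Mean Ct: SERP7 scramble siRNA 19.300; SERP7 CASP3 siRNA 21.420; TBP scramble siRNA 20.640; TBP CASP3 siRNA 20.480
ΔCt(scramble siRNA) = 19.300 − 20.640 = -1.340
ΔCt(CASP3 siRNA) = 21.420 − 20.480 = 0.940
ΔΔCt = 0.940 − (-1.340) = 2.280
Fold change = 2^(−2.280) = 0.2059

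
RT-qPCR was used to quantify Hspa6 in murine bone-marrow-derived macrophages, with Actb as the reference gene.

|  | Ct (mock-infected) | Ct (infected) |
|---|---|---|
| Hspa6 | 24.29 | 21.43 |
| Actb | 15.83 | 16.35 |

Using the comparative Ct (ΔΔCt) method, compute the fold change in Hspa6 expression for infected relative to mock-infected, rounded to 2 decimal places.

ΔCt(mock-infected) = 24.290 − 15.830 = 8.460
ΔCt(infected) = 21.430 − 16.350 = 5.080
ΔΔCt = 5.080 − 8.460 = -3.380
Fold change = 2^(−(-3.380)) = 2^3.380 = 10.411

10.41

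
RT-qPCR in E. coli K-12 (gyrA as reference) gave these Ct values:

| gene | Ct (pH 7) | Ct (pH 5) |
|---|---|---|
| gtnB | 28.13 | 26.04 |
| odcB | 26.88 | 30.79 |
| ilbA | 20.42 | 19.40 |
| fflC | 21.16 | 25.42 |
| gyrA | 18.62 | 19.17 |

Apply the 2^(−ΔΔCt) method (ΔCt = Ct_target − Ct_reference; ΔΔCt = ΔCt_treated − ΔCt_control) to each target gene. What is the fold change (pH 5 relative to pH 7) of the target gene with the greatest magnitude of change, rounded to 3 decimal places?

gtnB: ΔΔCt = (26.04−19.17) − (28.13−18.62) = 6.87 − 9.51 = -2.64; fold change = 2^2.64 = 6.233
odcB: ΔΔCt = (30.79−19.17) − (26.88−18.62) = 11.62 − 8.26 = 3.36; fold change = 2^-3.36 = 0.097
ilbA: ΔΔCt = (19.40−19.17) − (20.42−18.62) = 0.23 − 1.80 = -1.57; fold change = 2^1.57 = 2.969
fflC: ΔΔCt = (25.42−19.17) − (21.16−18.62) = 6.25 − 2.54 = 3.71; fold change = 2^-3.71 = 0.076
fflC has the largest |ΔΔCt| = 3.71.

0.076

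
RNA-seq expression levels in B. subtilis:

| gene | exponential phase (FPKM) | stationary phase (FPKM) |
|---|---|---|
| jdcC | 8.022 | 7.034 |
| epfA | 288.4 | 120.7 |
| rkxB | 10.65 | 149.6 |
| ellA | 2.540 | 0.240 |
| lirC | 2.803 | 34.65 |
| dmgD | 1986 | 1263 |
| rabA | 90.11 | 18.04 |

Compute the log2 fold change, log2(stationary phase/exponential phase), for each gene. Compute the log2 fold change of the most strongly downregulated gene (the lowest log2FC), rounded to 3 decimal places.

log2(7.034/8.022) = -0.190  (jdcC)
log2(120.7/288.4) = -1.257  (epfA)
log2(149.6/10.65) = 3.812  (rkxB)
log2(0.240/2.540) = -3.404  (ellA)
log2(34.65/2.803) = 3.628  (lirC)
log2(1263/1986) = -0.653  (dmgD)
log2(18.04/90.11) = -2.320  (rabA)
ellA is most strongly downregulated.

-3.404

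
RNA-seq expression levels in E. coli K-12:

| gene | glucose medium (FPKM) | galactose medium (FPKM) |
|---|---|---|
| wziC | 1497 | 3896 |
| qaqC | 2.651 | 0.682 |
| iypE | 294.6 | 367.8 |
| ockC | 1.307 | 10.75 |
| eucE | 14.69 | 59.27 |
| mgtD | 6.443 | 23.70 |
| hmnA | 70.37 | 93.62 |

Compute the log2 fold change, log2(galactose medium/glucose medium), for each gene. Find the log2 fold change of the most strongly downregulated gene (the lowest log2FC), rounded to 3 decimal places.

log2(3896/1497) = 1.380  (wziC)
log2(0.682/2.651) = -1.959  (qaqC)
log2(367.8/294.6) = 0.320  (iypE)
log2(10.75/1.307) = 3.040  (ockC)
log2(59.27/14.69) = 2.012  (eucE)
log2(23.70/6.443) = 1.879  (mgtD)
log2(93.62/70.37) = 0.412  (hmnA)
qaqC is most strongly downregulated.

-1.959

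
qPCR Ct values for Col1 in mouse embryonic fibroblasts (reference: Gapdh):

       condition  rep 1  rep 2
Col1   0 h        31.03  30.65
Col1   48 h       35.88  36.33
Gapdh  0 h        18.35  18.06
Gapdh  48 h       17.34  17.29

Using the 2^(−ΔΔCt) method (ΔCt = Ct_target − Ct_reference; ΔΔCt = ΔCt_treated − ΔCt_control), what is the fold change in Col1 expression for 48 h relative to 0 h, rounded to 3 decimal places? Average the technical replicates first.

0.014

Mean Ct: Col1 0 h 30.840; Col1 48 h 36.105; Gapdh 0 h 18.205; Gapdh 48 h 17.315
ΔCt(0 h) = 30.840 − 18.205 = 12.635
ΔCt(48 h) = 36.105 − 17.315 = 18.790
ΔΔCt = 18.790 − 12.635 = 6.155
Fold change = 2^(−6.155) = 0.0140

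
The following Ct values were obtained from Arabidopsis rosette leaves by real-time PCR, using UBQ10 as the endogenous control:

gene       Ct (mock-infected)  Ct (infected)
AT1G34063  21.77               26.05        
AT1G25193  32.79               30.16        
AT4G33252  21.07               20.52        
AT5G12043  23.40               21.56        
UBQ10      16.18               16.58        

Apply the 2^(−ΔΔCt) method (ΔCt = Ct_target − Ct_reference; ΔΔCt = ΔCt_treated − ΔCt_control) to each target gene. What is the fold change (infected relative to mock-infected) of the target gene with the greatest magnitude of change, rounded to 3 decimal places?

AT1G34063: ΔΔCt = (26.05−16.58) − (21.77−16.18) = 9.47 − 5.59 = 3.88; fold change = 2^-3.88 = 0.068
AT1G25193: ΔΔCt = (30.16−16.58) − (32.79−16.18) = 13.58 − 16.61 = -3.03; fold change = 2^3.03 = 8.168
AT4G33252: ΔΔCt = (20.52−16.58) − (21.07−16.18) = 3.94 − 4.89 = -0.95; fold change = 2^0.95 = 1.932
AT5G12043: ΔΔCt = (21.56−16.58) − (23.40−16.18) = 4.98 − 7.22 = -2.24; fold change = 2^2.24 = 4.724
AT1G34063 has the largest |ΔΔCt| = 3.88.

0.068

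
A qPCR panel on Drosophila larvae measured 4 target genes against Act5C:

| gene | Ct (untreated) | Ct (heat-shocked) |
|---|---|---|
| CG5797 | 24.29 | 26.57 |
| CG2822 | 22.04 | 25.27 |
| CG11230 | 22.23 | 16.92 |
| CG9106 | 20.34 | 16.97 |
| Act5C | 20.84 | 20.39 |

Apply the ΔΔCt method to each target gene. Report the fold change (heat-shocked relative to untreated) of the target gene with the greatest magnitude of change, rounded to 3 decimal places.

CG5797: ΔΔCt = (26.57−20.39) − (24.29−20.84) = 6.18 − 3.45 = 2.73; fold change = 2^-2.73 = 0.151
CG2822: ΔΔCt = (25.27−20.39) − (22.04−20.84) = 4.88 − 1.20 = 3.68; fold change = 2^-3.68 = 0.078
CG11230: ΔΔCt = (16.92−20.39) − (22.23−20.84) = -3.47 − 1.39 = -4.86; fold change = 2^4.86 = 29.041
CG9106: ΔΔCt = (16.97−20.39) − (20.34−20.84) = -3.42 − (-0.50) = -2.92; fold change = 2^2.92 = 7.568
CG11230 has the largest |ΔΔCt| = 4.86.

29.041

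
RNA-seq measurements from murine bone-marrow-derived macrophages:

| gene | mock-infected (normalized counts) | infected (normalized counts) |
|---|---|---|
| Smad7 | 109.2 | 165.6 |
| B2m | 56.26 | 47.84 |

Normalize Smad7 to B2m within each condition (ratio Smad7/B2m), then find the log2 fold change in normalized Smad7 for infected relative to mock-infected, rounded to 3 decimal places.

0.835

Smad7/B2m (mock-infected) = 109.2 / 56.26 = 1.941
Smad7/B2m (infected) = 165.6 / 47.84 = 3.4615
Fold change = 3.4615 / 1.941 = 1.7834
log2(1.7834) = 0.8346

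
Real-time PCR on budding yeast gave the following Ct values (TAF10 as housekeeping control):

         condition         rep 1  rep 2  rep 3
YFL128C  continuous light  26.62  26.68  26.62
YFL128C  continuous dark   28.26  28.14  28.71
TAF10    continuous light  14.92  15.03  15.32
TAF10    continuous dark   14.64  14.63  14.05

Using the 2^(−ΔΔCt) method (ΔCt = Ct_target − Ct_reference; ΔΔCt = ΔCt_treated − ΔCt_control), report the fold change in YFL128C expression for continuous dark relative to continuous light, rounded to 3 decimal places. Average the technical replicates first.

0.192

Mean Ct: YFL128C continuous light 26.640; YFL128C continuous dark 28.370; TAF10 continuous light 15.090; TAF10 continuous dark 14.440
ΔCt(continuous light) = 26.640 − 15.090 = 11.550
ΔCt(continuous dark) = 28.370 − 14.440 = 13.930
ΔΔCt = 13.930 − 11.550 = 2.380
Fold change = 2^(−2.380) = 0.1921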